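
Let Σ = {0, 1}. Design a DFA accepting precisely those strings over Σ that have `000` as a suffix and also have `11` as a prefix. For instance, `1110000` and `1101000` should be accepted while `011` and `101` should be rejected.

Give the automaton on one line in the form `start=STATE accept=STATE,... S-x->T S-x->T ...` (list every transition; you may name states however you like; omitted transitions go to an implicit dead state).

start=A accept=G A-0->B A-1->C B-0->B B-1->B C-0->B C-1->D D-0->E D-1->D E-0->F E-1->D F-0->G F-1->D G-0->G G-1->D

Build one automaton per condition and run them in lockstep. One (4 states) tracks how much of the suffix `000` has currently been matched; the other (4 states) tracks whether the input so far still matches the prefix `11`. Each combined state is a pair, one component from each; accept when both components accept. Minimizing collapses redundant product states.
7 states suffice.
       0  1 
>  A   B  C 
   B   B  B 
   C   B  D 
   D   E  D 
   E   F  D 
   F   G  D 
 * G   G  D 
(> = start, * = accepting)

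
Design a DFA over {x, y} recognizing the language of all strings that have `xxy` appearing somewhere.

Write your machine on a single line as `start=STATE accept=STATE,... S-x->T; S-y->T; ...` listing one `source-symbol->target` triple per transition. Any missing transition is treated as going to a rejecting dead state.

start=A; accept=D; A-x->B; A-y->A; B-x->C; B-y->A; C-x->C; C-y->D; D-x->D; D-y->D

Track how much of `xxy` has been matched so far: state A is no progress, D is the absorbing accept state reached once `xxy` has occurred. Intermediate states record partial matches; on a mismatch, fall back to the longest reusable overlap.
4 states suffice.
       x  y 
>  A   B  A 
   B   C  A 
   C   C  D 
 * D   D  D 
(> = start, * = accepting)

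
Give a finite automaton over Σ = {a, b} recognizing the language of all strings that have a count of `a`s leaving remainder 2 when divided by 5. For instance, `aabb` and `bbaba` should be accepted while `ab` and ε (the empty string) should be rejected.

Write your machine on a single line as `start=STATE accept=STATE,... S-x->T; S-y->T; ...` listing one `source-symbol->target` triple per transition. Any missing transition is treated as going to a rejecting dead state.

start=S0; accept=S2; S0-a->S1; S0-b->S0; S1-a->S2; S1-b->S1; S2-a->S3; S2-b->S2; S3-a->S4; S3-b->S3; S4-a->S0; S4-b->S4

The only thing that matters is how many `a`s have appeared, reduced mod 5. Use one state per residue: S0 for 0, …, S4 for 4. Reading `a` moves to the next residue; anything else stays put. S2 is accepting.
5 states suffice.
        a   b  
>  S0   S1  S0 
   S1   S2  S1 
 * S2   S3  S2 
   S3   S4  S3 
   S4   S0  S4 
(> = start, * = accepting)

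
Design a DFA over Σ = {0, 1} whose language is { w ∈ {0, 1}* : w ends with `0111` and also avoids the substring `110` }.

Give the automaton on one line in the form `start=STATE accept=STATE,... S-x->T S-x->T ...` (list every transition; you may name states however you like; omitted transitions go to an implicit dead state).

start=q0 accept=q6 q0-0->q1 q0-1->q2 q1-0->q1 q1-1->q3 q2-0->q1 q2-1->q4 q3-0->q1 q3-1->q5 q4-0->q4 q4-1->q4 q5-0->q4 q5-1->q6 q6-0->q4 q6-1->q4

Build one automaton per condition and run them in lockstep. One (5 states) tracks how much of the suffix `0111` has currently been matched; the other (4 states) tracks partial matches of the forbidden pattern `110`. Each combined state is a pair, one component from each; accept when both components accept. After merging equivalent states the machine shrinks.
        0   1  
>  q0   q1  q2 
   q1   q1  q3 
   q2   q1  q4 
   q3   q1  q5 
   q4   q4  q4 
   q5   q4  q6 
 * q6   q4  q4 
(> = start, * = accepting)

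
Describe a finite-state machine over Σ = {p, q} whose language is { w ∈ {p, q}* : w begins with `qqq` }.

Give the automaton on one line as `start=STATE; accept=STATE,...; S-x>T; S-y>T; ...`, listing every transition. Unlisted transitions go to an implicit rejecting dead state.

start=s0; accept=s3; s0-p>s4; s0-q>s1; s1-p>s4; s1-q>s2; s2-p>s4; s2-q>s3; s3-p>s3; s3-q>s3; s4-p>s4; s4-q>s4

Walk along `qqq` while the input agrees: from s0 take `q` to s1, and so on. Any deviation drops to the rejecting sink s4. Once s3 is reached the prefix is confirmed and every continuation is accepted.
With 5 states:
        p   q  
>  s0   s4  s1 
   s1   s4  s2 
   s2   s4  s3 
 * s3   s3  s3 
   s4   s4  s4 
(> = start, * = accepting)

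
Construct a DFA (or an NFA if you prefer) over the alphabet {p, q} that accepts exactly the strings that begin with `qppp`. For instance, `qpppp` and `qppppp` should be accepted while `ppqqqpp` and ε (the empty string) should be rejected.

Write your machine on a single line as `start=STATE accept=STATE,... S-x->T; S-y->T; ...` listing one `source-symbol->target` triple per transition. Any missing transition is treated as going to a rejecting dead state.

start=S0; accept=S4; S0-p->S5; S0-q->S1; S1-p->S2; S1-q->S5; S2-p->S3; S2-q->S5; S3-p->S4; S3-q->S5; S4-p->S4; S4-q->S4; S5-p->S5; S5-q->S5

Check the first 4 symbols one by one: S0 through S3 record how many have matched `qppp` so far; any wrong symbol goes to the dead state S5. After all 4 match we enter the accepting sink S4.
6 states suffice.
        p   q  
>  S0   S5  S1 
   S1   S2  S5 
   S2   S3  S5 
   S3   S4  S5 
 * S4   S4  S4 
   S5   S5  S5 
(> = start, * = accepting)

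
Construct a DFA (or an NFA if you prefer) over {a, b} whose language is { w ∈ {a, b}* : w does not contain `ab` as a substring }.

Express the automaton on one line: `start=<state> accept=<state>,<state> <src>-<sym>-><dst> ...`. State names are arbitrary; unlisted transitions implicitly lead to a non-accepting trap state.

This is the complement of 'contains `ab`'. Use the same substring-matching states — q0 through q2 holding how much of `ab` has just been matched — but flip the accepting set: everything except the trap q2 accepts.
A 3-state machine:
        a   b  
>* q0   q1  q0 
 * q1   q1  q2 
   q2   q2  q2 
(> = start, * = accepting)

start=q0 accept=q0,q1 q0-a->q1 q0-b->q0 q1-a->q1 q1-b->q2 q2-a->q2 q2-b->q2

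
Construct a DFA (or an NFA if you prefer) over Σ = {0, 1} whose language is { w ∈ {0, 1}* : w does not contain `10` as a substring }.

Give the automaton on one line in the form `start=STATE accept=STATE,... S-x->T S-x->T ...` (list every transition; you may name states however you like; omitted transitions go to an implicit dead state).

This is the complement of 'contains `10`'. Use the same substring-matching states — A through C holding how much of `10` has just been matched — but flip the accepting set: everything except the trap C accepts.
3 states suffice.
       0  1 
>* A   A  B 
 * B   C  B 
   C   C  C 
(> = start, * = accepting)

start=A accept=A,B A-0->A A-1->B B-0->C B-1->B C-0->C C-1->C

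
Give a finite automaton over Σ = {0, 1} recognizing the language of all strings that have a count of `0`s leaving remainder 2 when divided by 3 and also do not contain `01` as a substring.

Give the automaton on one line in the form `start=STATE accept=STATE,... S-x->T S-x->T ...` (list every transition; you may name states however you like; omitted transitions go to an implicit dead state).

Handle the two conditions separately and then intersect. The first has 3 states tracking the count of `0`s modulo 3; the second has 3 states tracking partial matches of the forbidden pattern `01`. A product state is a pair (one from each), accepting exactly when both do. Minimizing collapses redundant product states.
A 5-state machine:
        0   1  
>  q0   q1  q0 
   q1   q2  q3 
 * q2   q4  q3 
   q3   q3  q3 
   q4   q1  q3 
(> = start, * = accepting)

start=q0 accept=q2 q0-0->q1 q0-1->q0 q1-0->q2 q1-1->q3 q2-0->q4 q2-1->q3 q3-0->q3 q3-1->q3 q4-0->q1 q4-1->q3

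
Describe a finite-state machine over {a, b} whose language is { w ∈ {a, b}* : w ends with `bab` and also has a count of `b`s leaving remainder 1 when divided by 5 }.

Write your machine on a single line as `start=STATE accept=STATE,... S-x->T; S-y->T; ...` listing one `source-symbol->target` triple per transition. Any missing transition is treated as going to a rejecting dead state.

Run two small machines in parallel and take their product. The first has 4 states tracking how much of the suffix `bab` has currently been matched; the second has 5 states tracking the count of `b`s modulo 5. A product state is a pair (one from each), accepting exactly when both do. Equivalent product states are then merged.
An 8-state machine:
        a   b  
>  q0   q0  q1 
   q1   q1  q2 
   q2   q2  q3 
   q3   q3  q4 
   q4   q4  q5 
   q5   q6  q1 
   q6   q0  q7 
 * q7   q1  q2 
(> = start, * = accepting)

start=q0; accept=q7; q0-a->q0; q0-b->q1; q1-a->q1; q1-b->q2; q2-a->q2; q2-b->q3; q3-a->q3; q3-b->q4; q4-a->q4; q4-b->q5; q5-a->q6; q5-b->q1; q6-a->q0; q6-b->q7; q7-a->q1; q7-b->q2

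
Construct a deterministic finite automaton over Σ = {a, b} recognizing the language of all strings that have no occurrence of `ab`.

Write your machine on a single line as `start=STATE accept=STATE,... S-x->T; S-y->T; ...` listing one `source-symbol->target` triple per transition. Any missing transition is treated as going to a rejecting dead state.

start=q0; accept=q0,q1; q0-a->q1; q0-b->q0; q1-a->q1; q1-b->q2; q2-a->q2; q2-b->q2

Track partial matches of the forbidden pattern `ab`. State q2 is a dead state reached once `ab` has occurred; every other state accepts. q0 means no part of `ab` is currently matched.
With 3 states:
        a   b  
>* q0   q1  q0 
 * q1   q1  q2 
   q2   q2  q2 
(> = start, * = accepting)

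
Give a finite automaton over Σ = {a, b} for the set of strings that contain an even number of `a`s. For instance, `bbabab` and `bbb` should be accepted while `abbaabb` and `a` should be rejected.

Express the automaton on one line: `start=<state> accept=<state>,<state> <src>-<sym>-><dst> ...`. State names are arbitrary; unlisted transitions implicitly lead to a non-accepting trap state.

start=S0 accept=S0 S0-a->S1 S0-b->S0 S1-a->S0 S1-b->S1

Keep the running count of `a`s modulo 2: each `a` advances along the cycle S0 → S1 → S0 while other symbols loop. Accept at S0.
A 2-state machine:
        a   b  
>* S0   S1  S0 
   S1   S0  S1 
(> = start, * = accepting)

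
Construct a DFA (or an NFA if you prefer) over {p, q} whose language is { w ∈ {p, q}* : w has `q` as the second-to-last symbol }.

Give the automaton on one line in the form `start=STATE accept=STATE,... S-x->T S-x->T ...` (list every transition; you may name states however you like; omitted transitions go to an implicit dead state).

start=A accept=F,G A-p->B A-q->C B-p->D B-q->E C-p->F C-q->G D-p->D D-q->E E-p->F E-q->G F-p->D F-q->E G-p->F G-q->G

A DFA must remember the last 2 symbols (since which symbol is second-to-last isn't known until the input ends). Use one state per possible window of the last ≤2 symbols; accept from those whose window starts with `q`.
7 states suffice.
       p  q 
>  A   B  C 
   B   D  E 
   C   F  G 
   D   D  E 
   E   F  G 
 * F   D  E 
 * G   F  G 
(> = start, * = accepting)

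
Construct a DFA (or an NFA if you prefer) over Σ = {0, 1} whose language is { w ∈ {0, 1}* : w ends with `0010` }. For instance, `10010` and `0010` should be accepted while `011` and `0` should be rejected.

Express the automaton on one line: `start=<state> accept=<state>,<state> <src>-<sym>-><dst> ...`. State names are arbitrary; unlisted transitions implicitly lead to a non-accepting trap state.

Let each state record the length of the longest suffix of the input read so far that is also a prefix of `0010`. s1 means the last symbol is `0`; s2 means the last 2 symbols are `00`; s3 means the last 3 symbols are `001`; s4 means the last 4 symbols are `0010`. Accept only at s4, where the string currently ends in `0010`.
        0   1  
>  s0   s1  s0 
   s1   s2  s0 
   s2   s2  s3 
   s3   s4  s0 
 * s4   s2  s0 
(> = start, * = accepting)

start=s0 accept=s4 s0-0->s1 s0-1->s0 s1-0->s2 s1-1->s0 s2-0->s2 s2-1->s3 s3-0->s4 s3-1->s0 s4-0->s2 s4-1->s0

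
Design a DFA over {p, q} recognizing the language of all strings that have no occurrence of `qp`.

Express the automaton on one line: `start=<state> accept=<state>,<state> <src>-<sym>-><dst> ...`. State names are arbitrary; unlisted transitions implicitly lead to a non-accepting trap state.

start=s0 accept=s0,s1 s0-p->s0 s0-q->s1 s1-p->s2 s1-q->s1 s2-p->s2 s2-q->s2

This is the complement of 'contains `qp`'. Use the same substring-matching states — s0 through s2 holding how much of `qp` has just been matched — but flip the accepting set: everything except the trap s2 accepts.
3 states suffice.
        p   q  
>* s0   s0  s1 
 * s1   s2  s1 
   s2   s2  s2 
(> = start, * = accepting)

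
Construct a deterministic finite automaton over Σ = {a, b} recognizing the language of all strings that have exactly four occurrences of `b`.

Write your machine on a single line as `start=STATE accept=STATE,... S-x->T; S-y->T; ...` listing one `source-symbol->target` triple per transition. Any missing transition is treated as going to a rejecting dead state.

Only the number of `b`s matters, and only up to 5. Make a chain q0 → q1 → q2 → q3 → q4 → q5 advanced by each `b` (with q5 absorbing); every other symbol self-loops. The accepting set is {q4}.
6 states suffice.
        a   b  
>  q0   q0  q1 
   q1   q1  q2 
   q2   q2  q3 
   q3   q3  q4 
 * q4   q4  q5 
   q5   q5  q5 
(> = start, * = accepting)

start=q0; accept=q4; q0-a->q0; q0-b->q1; q1-a->q1; q1-b->q2; q2-a->q2; q2-b->q3; q3-a->q3; q3-b->q4; q4-a->q4; q4-b->q5; q5-a->q5; q5-b->q5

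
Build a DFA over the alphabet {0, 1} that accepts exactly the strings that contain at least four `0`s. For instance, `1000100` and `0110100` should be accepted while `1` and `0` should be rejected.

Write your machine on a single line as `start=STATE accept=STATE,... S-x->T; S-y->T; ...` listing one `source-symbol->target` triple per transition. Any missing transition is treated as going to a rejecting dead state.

Count `0`s, saturating at 5: states A through E mean 0 through 4 `0`s seen; F means more than 4. Each `0` increments (capped at F); other symbols loop. Accept from {E, F}.
With 6 states:
       0  1 
>  A   B  A 
   B   C  B 
   C   D  C 
   D   E  D 
 * E   F  E 
 * F   F  F 
(> = start, * = accepting)

start=A; accept=E,F; A-0->B; A-1->A; B-0->C; B-1->B; C-0->D; C-1->C; D-0->E; D-1->D; E-0->F; E-1->E; F-0->F; F-1->F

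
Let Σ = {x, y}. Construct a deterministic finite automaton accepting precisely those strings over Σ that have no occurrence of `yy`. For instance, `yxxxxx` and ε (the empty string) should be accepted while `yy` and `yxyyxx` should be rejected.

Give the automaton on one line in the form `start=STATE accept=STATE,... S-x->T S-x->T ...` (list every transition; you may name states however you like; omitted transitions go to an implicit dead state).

This is the complement of 'contains `yy`'. Use the same substring-matching states — S0 through S2 holding how much of `yy` has just been matched — but flip the accepting set: everything except the trap S2 accepts.
        x   y  
>* S0   S0  S1 
 * S1   S0  S2 
   S2   S2  S2 
(> = start, * = accepting)

start=S0 accept=S0,S1 S0-x->S0 S0-y->S1 S1-x->S0 S1-y->S2 S2-x->S2 S2-y->S2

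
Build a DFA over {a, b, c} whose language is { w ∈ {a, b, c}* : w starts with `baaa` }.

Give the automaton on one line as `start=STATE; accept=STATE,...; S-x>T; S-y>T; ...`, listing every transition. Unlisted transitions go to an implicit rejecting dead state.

start=s0; accept=s4; s0-a>s5; s0-b>s1; s0-c>s5; s1-a>s2; s1-b>s5; s1-c>s5; s2-a>s3; s2-b>s5; s2-c>s5; s3-a>s4; s3-b>s5; s3-c>s5; s4-a>s4; s4-b>s4; s4-c>s4; s5-a>s5; s5-b>s5; s5-c>s5

Check the first 4 symbols one by one: s0 through s3 record how many have matched `baaa` so far; any wrong symbol goes to the dead state s5. After all 4 match we enter the accepting sink s4.
With 6 states:
        a   b   c  
>  s0   s5  s1  s5 
   s1   s2  s5  s5 
   s2   s3  s5  s5 
   s3   s4  s5  s5 
 * s4   s4  s4  s4 
   s5   s5  s5  s5 
(> = start, * = accepting)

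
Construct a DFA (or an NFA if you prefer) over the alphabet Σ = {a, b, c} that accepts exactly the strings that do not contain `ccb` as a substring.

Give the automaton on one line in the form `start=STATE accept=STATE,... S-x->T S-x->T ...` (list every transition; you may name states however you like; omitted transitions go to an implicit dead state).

This is the complement of 'contains `ccb`'. Use the same substring-matching states — q0 through q3 holding how much of `ccb` has just been matched — but flip the accepting set: everything except the trap q3 accepts.
With 4 states:
        a   b   c  
>* q0   q0  q0  q1 
 * q1   q0  q0  q2 
 * q2   q0  q3  q2 
   q3   q3  q3  q3 
(> = start, * = accepting)

start=q0 accept=q0,q1,q2 q0-a->q0 q0-b->q0 q0-c->q1 q1-a->q0 q1-b->q0 q1-c->q2 q2-a->q0 q2-b->q3 q2-c->q2 q3-a->q3 q3-b->q3 q3-c->q3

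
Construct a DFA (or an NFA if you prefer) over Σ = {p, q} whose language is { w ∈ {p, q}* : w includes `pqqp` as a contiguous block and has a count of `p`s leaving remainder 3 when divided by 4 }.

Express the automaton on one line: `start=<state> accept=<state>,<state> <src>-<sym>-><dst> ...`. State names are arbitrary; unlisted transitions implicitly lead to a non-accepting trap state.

Handle the two conditions separately and then intersect. The first has 5 states tracking whether and how much of `pqqp` has been seen; the second has 4 states tracking the count of `p`s modulo 4. A product state is a pair (one from each), accepting exactly when both do.
20 states suffice.
          p    q  
>  s0     s1   s0 
   s1     s2   s3 
   s2     s4   s5 
   s3     s2   s6 
   s4     s7   s8 
   s5     s4   s9 
   s6    s10  s11 
   s7     s1  s12 
   s8     s7  s13 
   s9    s14  s15 
   s10   s14  s10 
   s11    s2  s11 
   s12    s1  s16 
   s13   s17  s18 
 * s14   s17  s14 
   s15    s4  s15 
   s16   s19   s0 
   s17   s19  s17 
   s18    s7  s18 
   s19   s10  s19 
(> = start, * = accepting)

start=s0 accept=s14 s0-p->s1 s0-q->s0 s1-p->s2 s1-q->s3 s2-p->s4 s2-q->s5 s3-p->s2 s3-q->s6 s4-p->s7 s4-q->s8 s5-p->s4 s5-q->s9 s6-p->s10 s6-q->s11 s7-p->s1 s7-q->s12 s8-p->s7 s8-q->s13 s9-p->s14 s9-q->s15 s10-p->s14 s10-q->s10 s11-p->s2 s11-q->s11 s12-p->s1 s12-q->s16 s13-p->s17 s13-q->s18 s14-p->s17 s14-q->s14 s15-p->s4 s15-q->s15 s16-p->s19 s16-q->s0 s17-p->s19 s17-q->s17 s18-p->s7 s18-q->s18 s19-p->s10 s19-q->s19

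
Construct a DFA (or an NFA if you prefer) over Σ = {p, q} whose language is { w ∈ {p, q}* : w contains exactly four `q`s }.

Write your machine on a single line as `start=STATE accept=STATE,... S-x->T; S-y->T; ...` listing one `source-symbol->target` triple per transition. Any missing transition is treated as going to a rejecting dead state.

Count `q`s, saturating at 5: states A through E mean 0 through 4 `q`s seen; F means more than 4. Each `q` increments (capped at F); other symbols loop. Accept from {E}.
With 6 states:
       p  q 
>  A   A  B 
   B   B  C 
   C   C  D 
   D   D  E 
 * E   E  F 
   F   F  F 
(> = start, * = accepting)

start=A; accept=E; A-p->A; A-q->B; B-p->B; B-q->C; C-p->C; C-q->D; D-p->D; D-q->E; E-p->E; E-q->F; F-p->F; F-q->F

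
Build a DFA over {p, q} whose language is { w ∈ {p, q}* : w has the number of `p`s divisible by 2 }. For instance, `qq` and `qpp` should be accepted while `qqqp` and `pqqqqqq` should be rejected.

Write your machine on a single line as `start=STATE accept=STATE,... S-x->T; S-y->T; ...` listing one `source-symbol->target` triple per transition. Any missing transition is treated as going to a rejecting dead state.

The only thing that matters is how many `p`s have appeared, reduced mod 2. Use one state per residue: S0 for 0, …, S1 for 1. Reading `p` moves to the next residue; anything else stays put. S0 is accepting.
2 states suffice.
        p   q  
>* S0   S1  S0 
   S1   S0  S1 
(> = start, * = accepting)

start=S0; accept=S0; S0-p->S1; S0-q->S0; S1-p->S0; S1-q->S1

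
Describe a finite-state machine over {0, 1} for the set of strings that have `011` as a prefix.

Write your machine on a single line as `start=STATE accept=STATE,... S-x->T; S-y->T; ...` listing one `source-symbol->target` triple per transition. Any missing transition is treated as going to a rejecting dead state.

Check the first 3 symbols one by one: A through C record how many have matched `011` so far; any wrong symbol goes to the dead state E. After all 3 match we enter the accepting sink D.
With 5 states:
       0  1 
>  A   B  E 
   B   E  C 
   C   E  D 
 * D   D  D 
   E   E  E 
(> = start, * = accepting)

start=A; accept=D; A-0->B; A-1->E; B-0->E; B-1->C; C-0->E; C-1->D; D-0->D; D-1->D; E-0->E; E-1->E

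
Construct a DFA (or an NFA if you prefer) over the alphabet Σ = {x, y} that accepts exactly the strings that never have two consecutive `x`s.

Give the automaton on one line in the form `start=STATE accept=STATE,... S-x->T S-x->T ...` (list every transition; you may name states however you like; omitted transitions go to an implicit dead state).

Track partial matches of the forbidden pattern `xx`. State S2 is a dead state reached once `xx` has occurred; every other state accepts. S0 means no part of `xx` is currently matched.
A 3-state machine:
        x   y  
>* S0   S1  S0 
 * S1   S2  S0 
   S2   S2  S2 
(> = start, * = accepting)

start=S0 accept=S0,S1 S0-x->S1 S0-y->S0 S1-x->S2 S1-y->S0 S2-x->S2 S2-y->S2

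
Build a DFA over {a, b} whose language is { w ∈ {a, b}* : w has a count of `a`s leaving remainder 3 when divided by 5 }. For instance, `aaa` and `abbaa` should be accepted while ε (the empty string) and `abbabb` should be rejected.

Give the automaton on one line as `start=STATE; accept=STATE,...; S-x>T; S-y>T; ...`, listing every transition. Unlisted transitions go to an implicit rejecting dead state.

start=s0; accept=s3; s0-a>s1; s0-b>s0; s1-a>s2; s1-b>s1; s2-a>s3; s2-b>s2; s3-a>s4; s3-b>s3; s4-a>s0; s4-b>s4

The only thing that matters is how many `a`s have appeared, reduced mod 5. Use one state per residue: s0 for 0, …, s4 for 4. Reading `a` moves to the next residue; anything else stays put. s3 is accepting.
        a   b  
>  s0   s1  s0 
   s1   s2  s1 
   s2   s3  s2 
 * s3   s4  s3 
   s4   s0  s4 
(> = start, * = accepting)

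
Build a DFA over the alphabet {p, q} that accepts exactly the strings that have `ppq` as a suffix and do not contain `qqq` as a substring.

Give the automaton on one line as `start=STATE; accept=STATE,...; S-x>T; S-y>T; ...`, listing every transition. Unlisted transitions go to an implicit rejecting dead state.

Build one automaton per condition and run them in lockstep. One (4 states) tracks how much of the suffix `ppq` has currently been matched; the other (4 states) tracks partial matches of the forbidden pattern `qqq`. Each combined state is a pair, one component from each; accept when both components accept.
10 states suffice.
       p  q 
>  A   B  C 
   B   D  C 
   C   B  E 
   D   D  F 
   E   B  G 
 * F   B  E 
   G   H  G 
   H   I  G 
   I   I  J 
   J   H  G 
(> = start, * = accepting)

start=A; accept=F; A-p>B; A-q>C; B-p>D; B-q>C; C-p>B; C-q>E; D-p>D; D-q>F; E-p>B; E-q>G; F-p>B; F-q>E; G-p>H; G-q>G; H-p>I; H-q>G; I-p>I; I-q>J; J-p>H; J-q>G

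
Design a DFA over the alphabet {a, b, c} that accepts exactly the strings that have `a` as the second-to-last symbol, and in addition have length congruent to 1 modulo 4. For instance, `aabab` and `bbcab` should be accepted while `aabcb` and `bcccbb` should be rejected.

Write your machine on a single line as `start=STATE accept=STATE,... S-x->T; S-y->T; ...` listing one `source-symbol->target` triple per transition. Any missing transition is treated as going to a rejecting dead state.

Build one automaton per condition and run them in lockstep. One (13 states) tracks the last 2 symbols read; the other (4 states) tracks the input length modulo 4. Each combined state is a pair, one component from each; accept when both components accept. Minimizing collapses redundant product states.
A 6-state machine:
        a   b   c  
>  S0   S1  S1  S1 
   S1   S2  S2  S2 
   S2   S3  S3  S3 
   S3   S4  S0  S0 
   S4   S5  S5  S5 
 * S5   S2  S2  S2 
(> = start, * = accepting)

start=S0; accept=S5; S0-a->S1; S0-b->S1; S0-c->S1; S1-a->S2; S1-b->S2; S1-c->S2; S2-a->S3; S2-b->S3; S2-c->S3; S3-a->S4; S3-b->S0; S3-c->S0; S4-a->S5; S4-b->S5; S4-c->S5; S5-a->S2; S5-b->S2; S5-c->S2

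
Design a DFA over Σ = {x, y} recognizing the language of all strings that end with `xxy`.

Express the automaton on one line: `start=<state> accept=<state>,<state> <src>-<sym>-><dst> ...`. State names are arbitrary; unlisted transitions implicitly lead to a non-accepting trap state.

start=S0 accept=S3 S0-x->S1 S0-y->S0 S1-x->S2 S1-y->S0 S2-x->S2 S2-y->S3 S3-x->S1 S3-y->S0

Remember how much of `xxy` the current input suffix matches. State S0 means no match yet; S1 means the last symbol is `x`; S2 means the last 2 symbols are `xx`; S3 means the last 3 symbols are `xxy`. Only S3 accepts. On a mismatch, fall back to the longest proper suffix that is still a prefix of `xxy`.
With 4 states:
        x   y  
>  S0   S1  S0 
   S1   S2  S0 
   S2   S2  S3 
 * S3   S1  S0 
(> = start, * = accepting)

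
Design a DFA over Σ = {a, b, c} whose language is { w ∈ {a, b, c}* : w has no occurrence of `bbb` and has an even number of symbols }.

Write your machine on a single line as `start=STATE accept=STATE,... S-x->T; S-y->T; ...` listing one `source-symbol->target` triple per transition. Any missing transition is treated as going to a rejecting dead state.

start=s0; accept=s0,s3,s4; s0-a->s1; s0-b->s2; s0-c->s1; s1-a->s0; s1-b->s3; s1-c->s0; s2-a->s0; s2-b->s4; s2-c->s0; s3-a->s1; s3-b->s5; s3-c->s1; s4-a->s1; s4-b->s6; s4-c->s1; s5-a->s0; s5-b->s7; s5-c->s0; s6-a->s7; s6-b->s7; s6-c->s7; s7-a->s6; s7-b->s6; s7-c->s6

Run two small machines in parallel and take their product. The first has 4 states tracking partial matches of the forbidden pattern `bbb`; the second has 2 states tracking the input length modulo 2. A product state is a pair (one from each), accepting exactly when both do.
8 states suffice.
        a   b   c  
>* s0   s1  s2  s1 
   s1   s0  s3  s0 
   s2   s0  s4  s0 
 * s3   s1  s5  s1 
 * s4   s1  s6  s1 
   s5   s0  s7  s0 
   s6   s7  s7  s7 
   s7   s6  s6  s6 
(> = start, * = accepting)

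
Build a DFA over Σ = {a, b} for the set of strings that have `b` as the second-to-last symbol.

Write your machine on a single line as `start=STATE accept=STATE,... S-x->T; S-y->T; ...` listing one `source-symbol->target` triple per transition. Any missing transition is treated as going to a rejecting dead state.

Because acceptance depends on a position counted from the end, the machine has to buffer the most recent 2 symbols. Make each state the string of the last up-to-2 symbols read; on input `x` shift the window left and append `x`. Accept when the buffered window has length 2 and begins with `b`.
        a   b  
>  s0   s1  s2 
   s1   s3  s4 
   s2   s5  s6 
   s3   s3  s4 
   s4   s5  s6 
 * s5   s3  s4 
 * s6   s5  s6 
(> = start, * = accepting)

start=s0; accept=s5,s6; s0-a->s1; s0-b->s2; s1-a->s3; s1-b->s4; s2-a->s5; s2-b->s6; s3-a->s3; s3-b->s4; s4-a->s5; s4-b->s6; s5-a->s3; s5-b->s4; s6-a->s5; s6-b->s6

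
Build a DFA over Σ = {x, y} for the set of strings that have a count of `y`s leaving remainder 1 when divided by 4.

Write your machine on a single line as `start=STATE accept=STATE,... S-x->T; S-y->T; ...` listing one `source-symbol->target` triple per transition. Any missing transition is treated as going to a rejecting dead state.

The only thing that matters is how many `y`s have appeared, reduced mod 4. Use one state per residue: A for 0, …, D for 3. Reading `y` moves to the next residue; anything else stays put. B is accepting.
With 4 states:
       x  y 
>  A   A  B 
 * B   B  C 
   C   C  D 
   D   D  A 
(> = start, * = accepting)

start=A; accept=B; A-x->A; A-y->B; B-x->B; B-y->C; C-x->C; C-y->D; D-x->D; D-y->A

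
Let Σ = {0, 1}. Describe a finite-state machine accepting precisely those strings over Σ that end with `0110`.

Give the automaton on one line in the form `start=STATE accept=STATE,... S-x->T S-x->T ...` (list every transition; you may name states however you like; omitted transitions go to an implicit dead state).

start=S0 accept=S4 S0-0->S1 S0-1->S0 S1-0->S1 S1-1->S2 S2-0->S1 S2-1->S3 S3-0->S4 S3-1->S0 S4-0->S1 S4-1->S2

Remember how much of `0110` the current input suffix matches. State S0 means no match yet; S1 means the last symbol is `0`; S2 means the last 2 symbols are `01`; S3 means the last 3 symbols are `011`; S4 means the last 4 symbols are `0110`. Only S4 accepts. On a mismatch, fall back to the longest proper suffix that is still a prefix of `0110`.
        0   1  
>  S0   S1  S0 
   S1   S1  S2 
   S2   S1  S3 
   S3   S4  S0 
 * S4   S1  S2 
(> = start, * = accepting)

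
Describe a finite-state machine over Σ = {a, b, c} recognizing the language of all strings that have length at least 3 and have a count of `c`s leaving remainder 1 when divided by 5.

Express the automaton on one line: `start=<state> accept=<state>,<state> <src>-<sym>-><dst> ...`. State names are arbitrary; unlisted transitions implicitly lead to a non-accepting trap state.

Handle the two conditions separately and then intersect. One (5 states) tracks the input length, saturating at 4; the other (5 states) tracks the count of `c`s modulo 5. Each combined state is a pair, one component from each; accept when both components accept.
A 15-state machine:
          a    b    c  
>  q0     q1   q1   q2 
   q1     q3   q3   q4 
   q2     q4   q4   q5 
   q3     q6   q6   q7 
   q4     q7   q7   q8 
   q5     q8   q8   q9 
   q6    q10  q10  q11 
 * q7    q11  q11  q12 
   q8    q12  q12  q13 
   q9    q13  q13  q14 
   q10   q10  q10  q11 
 * q11   q11  q11  q12 
   q12   q12  q12  q13 
   q13   q13  q13  q14 
   q14   q14  q14  q10 
(> = start, * = accepting)

start=q0 accept=q7,q11 q0-a->q1 q0-b->q1 q0-c->q2 q1-a->q3 q1-b->q3 q1-c->q4 q2-a->q4 q2-b->q4 q2-c->q5 q3-a->q6 q3-b->q6 q3-c->q7 q4-a->q7 q4-b->q7 q4-c->q8 q5-a->q8 q5-b->q8 q5-c->q9 q6-a->q10 q6-b->q10 q6-c->q11 q7-a->q11 q7-b->q11 q7-c->q12 q8-a->q12 q8-b->q12 q8-c->q13 q9-a->q13 q9-b->q13 q9-c->q14 q10-a->q10 q10-b->q10 q10-c->q11 q11-a->q11 q11-b->q11 q11-c->q12 q12-a->q12 q12-b->q12 q12-c->q13 q13-a->q13 q13-b->q13 q13-c->q14 q14-a->q14 q14-b->q14 q14-c->q10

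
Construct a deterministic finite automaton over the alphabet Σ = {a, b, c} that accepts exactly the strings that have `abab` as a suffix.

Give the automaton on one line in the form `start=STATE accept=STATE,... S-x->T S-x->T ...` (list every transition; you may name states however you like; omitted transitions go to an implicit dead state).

Remember how much of `abab` the current input suffix matches. State q0 means no match yet; q1 means the last symbol is `a`; q2 means the last 2 symbols are `ab`; q3 means the last 3 symbols are `aba`; q4 means the last 4 symbols are `abab`. Only q4 accepts. On a mismatch, fall back to the longest proper suffix that is still a prefix of `abab`.
With 5 states:
        a   b   c  
>  q0   q1  q0  q0 
   q1   q1  q2  q0 
   q2   q3  q0  q0 
   q3   q1  q4  q0 
 * q4   q3  q0  q0 
(> = start, * = accepting)

start=q0 accept=q4 q0-a->q1 q0-b->q0 q0-c->q0 q1-a->q1 q1-b->q2 q1-c->q0 q2-a->q3 q2-b->q0 q2-c->q0 q3-a->q1 q3-b->q4 q3-c->q0 q4-a->q3 q4-b->q0 q4-c->q0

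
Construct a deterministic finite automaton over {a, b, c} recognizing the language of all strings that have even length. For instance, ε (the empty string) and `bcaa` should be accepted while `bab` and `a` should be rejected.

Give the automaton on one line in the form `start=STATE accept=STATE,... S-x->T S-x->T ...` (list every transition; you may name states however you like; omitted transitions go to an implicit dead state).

Count input length modulo 2: every symbol advances one step around the cycle q0 → q1 → q0. Accept at q0.
With 2 states:
        a   b   c  
>* q0   q1  q1  q1 
   q1   q0  q0  q0 
(> = start, * = accepting)

start=q0 accept=q0 q0-a->q1 q0-b->q1 q0-c->q1 q1-a->q0 q1-b->q0 q1-c->q0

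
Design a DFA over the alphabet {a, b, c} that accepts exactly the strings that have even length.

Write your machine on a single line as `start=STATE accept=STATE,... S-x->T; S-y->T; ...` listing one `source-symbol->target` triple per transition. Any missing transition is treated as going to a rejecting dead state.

start=q0; accept=q0; q0-a->q1; q0-b->q1; q0-c->q1; q1-a->q0; q1-b->q0; q1-c->q0

Only the length mod 2 matters, so use a 2-cycle: from any state, every input symbol moves to the next state, wrapping q1 back to q0. Mark q0 accepting.
A 2-state machine:
        a   b   c  
>* q0   q1  q1  q1 
   q1   q0  q0  q0 
(> = start, * = accepting)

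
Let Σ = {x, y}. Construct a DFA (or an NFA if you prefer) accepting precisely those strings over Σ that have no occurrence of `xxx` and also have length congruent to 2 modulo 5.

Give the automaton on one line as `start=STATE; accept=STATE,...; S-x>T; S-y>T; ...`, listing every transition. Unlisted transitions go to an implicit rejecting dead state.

start=q0; accept=q3,q4,q5; q0-x>q1; q0-y>q2; q1-x>q3; q1-y>q4; q2-x>q5; q2-y>q4; q3-x>q6; q3-y>q7; q4-x>q8; q4-y>q7; q5-x>q9; q5-y>q7; q6-x>q6; q6-y>q6; q7-x>q10; q7-y>q11; q8-x>q12; q8-y>q11; q9-x>q6; q9-y>q11; q10-x>q13; q10-y>q0; q11-x>q14; q11-y>q0; q12-x>q6; q12-y>q0; q13-x>q6; q13-y>q2; q14-x>q15; q14-y>q2; q15-x>q6; q15-y>q4

Build one automaton per condition and run them in lockstep. One (4 states) tracks partial matches of the forbidden pattern `xxx`; the other (5 states) tracks the input length modulo 5. Each combined state is a pair, one component from each; accept when both components accept. After merging equivalent states the machine shrinks.
A 16-state machine:
          x    y  
>  q0     q1   q2 
   q1     q3   q4 
   q2     q5   q4 
 * q3     q6   q7 
 * q4     q8   q7 
 * q5     q9   q7 
   q6     q6   q6 
   q7    q10  q11 
   q8    q12  q11 
   q9     q6  q11 
   q10   q13   q0 
   q11   q14   q0 
   q12    q6   q0 
   q13    q6   q2 
   q14   q15   q2 
   q15    q6   q4 
(> = start, * = accepting)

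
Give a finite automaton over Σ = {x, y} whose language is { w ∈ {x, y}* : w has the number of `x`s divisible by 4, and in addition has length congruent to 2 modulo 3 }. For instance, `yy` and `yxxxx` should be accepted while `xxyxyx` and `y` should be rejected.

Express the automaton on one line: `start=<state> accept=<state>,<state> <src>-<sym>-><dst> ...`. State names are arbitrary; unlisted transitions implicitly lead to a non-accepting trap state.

Handle the two conditions separately and then intersect. The first has 4 states tracking the count of `x`s modulo 4; the second has 3 states tracking the input length modulo 3. A product state is a pair (one from each), accepting exactly when both do.
12 states suffice.
       x  y 
>  A   B  C 
   B   D  E 
   C   E  F 
   D   G  H 
   E   H  I 
 * F   I  A 
   G   C  J 
   H   J  K 
   I   K  B 
   J   F  L 
   K   L  D 
   L   A  G 
(> = start, * = accepting)

start=A accept=F A-x->B A-y->C B-x->D B-y->E C-x->E C-y->F D-x->G D-y->H E-x->H E-y->I F-x->I F-y->A G-x->C G-y->J H-x->J H-y->K I-x->K I-y->B J-x->F J-y->L K-x->L K-y->D L-x->A L-y->G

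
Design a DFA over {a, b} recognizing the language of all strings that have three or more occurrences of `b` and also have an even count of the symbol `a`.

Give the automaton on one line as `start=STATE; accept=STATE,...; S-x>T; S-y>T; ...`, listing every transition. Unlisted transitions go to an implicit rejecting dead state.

Build one automaton per condition and run them in lockstep. One (5 states) tracks the count of `b`s, saturating at 4; the other (2 states) tracks the count of `a`s modulo 2. Each combined state is a pair, one component from each; accept when both components accept.
A 10-state machine:
        a   b  
>  S0   S1  S2 
   S1   S0  S3 
   S2   S3  S4 
   S3   S2  S5 
   S4   S5  S6 
   S5   S4  S7 
 * S6   S7  S8 
   S7   S6  S9 
 * S8   S9  S8 
   S9   S8  S9 
(> = start, * = accepting)

start=S0; accept=S6,S8; S0-a>S1; S0-b>S2; S1-a>S0; S1-b>S3; S2-a>S3; S2-b>S4; S3-a>S2; S3-b>S5; S4-a>S5; S4-b>S6; S5-a>S4; S5-b>S7; S6-a>S7; S6-b>S8; S7-a>S6; S7-b>S9; S8-a>S9; S8-b>S8; S9-a>S8; S9-b>S9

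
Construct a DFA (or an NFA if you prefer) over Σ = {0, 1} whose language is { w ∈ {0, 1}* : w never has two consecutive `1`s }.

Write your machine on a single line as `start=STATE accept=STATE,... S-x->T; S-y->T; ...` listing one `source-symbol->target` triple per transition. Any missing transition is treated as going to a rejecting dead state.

This is the complement of 'contains `11`'. Use the same substring-matching states — A through C holding how much of `11` has just been matched — but flip the accepting set: everything except the trap C accepts.
       0  1 
>* A   A  B 
 * B   A  C 
   C   C  C 
(> = start, * = accepting)

start=A; accept=A,B; A-0->A; A-1->B; B-0->A; B-1->C; C-0->C; C-1->C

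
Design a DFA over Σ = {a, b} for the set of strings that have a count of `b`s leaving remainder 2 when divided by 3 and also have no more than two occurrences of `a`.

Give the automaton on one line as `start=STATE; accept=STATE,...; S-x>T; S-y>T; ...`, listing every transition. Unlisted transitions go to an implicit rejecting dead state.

start=s0; accept=s5,s8,s10; s0-a>s1; s0-b>s2; s1-a>s3; s1-b>s4; s2-a>s4; s2-b>s5; s3-a>s6; s3-b>s7; s4-a>s7; s4-b>s8; s5-a>s8; s5-b>s0; s6-a>s6; s6-b>s9; s7-a>s9; s7-b>s10; s8-a>s10; s8-b>s1; s9-a>s9; s9-b>s11; s10-a>s11; s10-b>s3; s11-a>s11; s11-b>s6

Build one automaton per condition and run them in lockstep. The first has 3 states tracking the count of `b`s modulo 3; the second has 4 states tracking the count of `a`s, saturating at 3. A product state is a pair (one from each), accepting exactly when both do.
A 12-state machine:
          a    b  
>  s0     s1   s2 
   s1     s3   s4 
   s2     s4   s5 
   s3     s6   s7 
   s4     s7   s8 
 * s5     s8   s0 
   s6     s6   s9 
   s7     s9  s10 
 * s8    s10   s1 
   s9     s9  s11 
 * s10   s11   s3 
   s11   s11   s6 
(> = start, * = accepting)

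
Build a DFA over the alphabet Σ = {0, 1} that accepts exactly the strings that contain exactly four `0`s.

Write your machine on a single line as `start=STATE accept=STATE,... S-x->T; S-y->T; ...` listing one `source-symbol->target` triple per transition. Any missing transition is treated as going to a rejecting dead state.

start=q0; accept=q4; q0-0->q1; q0-1->q0; q1-0->q2; q1-1->q1; q2-0->q3; q2-1->q2; q3-0->q4; q3-1->q3; q4-0->q5; q4-1->q4; q5-0->q5; q5-1->q5

Count `0`s, saturating at 5: states q0 through q4 mean 0 through 4 `0`s seen; q5 means more than 4. Each `0` increments (capped at q5); other symbols loop. Accept from {q4}.
6 states suffice.
        0   1  
>  q0   q1  q0 
   q1   q2  q1 
   q2   q3  q2 
   q3   q4  q3 
 * q4   q5  q4 
   q5   q5  q5 
(> = start, * = accepting)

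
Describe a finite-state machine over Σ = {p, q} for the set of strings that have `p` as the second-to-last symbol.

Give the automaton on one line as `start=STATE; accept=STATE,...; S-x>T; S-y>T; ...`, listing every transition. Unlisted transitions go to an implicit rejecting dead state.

start=s0; accept=s3,s4; s0-p>s1; s0-q>s2; s1-p>s3; s1-q>s4; s2-p>s5; s2-q>s6; s3-p>s3; s3-q>s4; s4-p>s5; s4-q>s6; s5-p>s3; s5-q>s4; s6-p>s5; s6-q>s6

Because acceptance depends on a position counted from the end, the machine has to buffer the most recent 2 symbols. Make each state the string of the last up-to-2 symbols read; on input `x` shift the window left and append `x`. Accept when the buffered window has length 2 and begins with `p`.
With 7 states:
        p   q  
>  s0   s1  s2 
   s1   s3  s4 
   s2   s5  s6 
 * s3   s3  s4 
 * s4   s5  s6 
   s5   s3  s4 
   s6   s5  s6 
(> = start, * = accepting)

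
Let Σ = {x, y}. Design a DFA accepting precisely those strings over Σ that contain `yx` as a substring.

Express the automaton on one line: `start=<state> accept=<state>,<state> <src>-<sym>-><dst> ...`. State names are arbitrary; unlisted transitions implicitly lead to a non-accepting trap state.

Track how much of `yx` has been matched so far: state q0 is no progress, q2 is the absorbing accept state reached once `yx` has occurred. Intermediate states record partial matches; on a mismatch, fall back to the longest reusable overlap.
3 states suffice.
        x   y  
>  q0   q0  q1 
   q1   q2  q1 
 * q2   q2  q2 
(> = start, * = accepting)

start=q0 accept=q2 q0-x->q0 q0-y->q1 q1-x->q2 q1-y->q1 q2-x->q2 q2-y->q2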